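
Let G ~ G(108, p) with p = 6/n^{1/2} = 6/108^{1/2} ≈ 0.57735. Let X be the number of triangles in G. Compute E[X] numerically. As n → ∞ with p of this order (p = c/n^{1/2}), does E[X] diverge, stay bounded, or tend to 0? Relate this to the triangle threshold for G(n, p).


Number of potential triangles: C(108, 3) = 204156.
Each occurs with probability p³ ≈ (0.57735)³ ≈ 1.92450090e-01.
By linearity: E[X] = C(108, 3)·p³ ≈ 204156 · 1.92450090e-01 ≈ 39289.840519.
Since α = 1/2 < 1, p = c/n^{1/2} ≫ 1/n is above the triangle threshold p ~ 1/n. Asymptotically E[X] ~ (c³/6)·n^{3(1−α)} = (6³/6)·n^{1.5} → ∞; triangles are abundant w.h.p.

E[X] ≈ 39289.840519; in regime p = Θ(1/n^{1/2}) E[X] diverges (above the triangle threshold p ~ 1/n).


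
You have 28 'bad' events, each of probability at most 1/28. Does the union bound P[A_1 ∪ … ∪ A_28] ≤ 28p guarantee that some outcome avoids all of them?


Union bound: P[∪_{i=1}^{28} A_i] ≤ Σ_i P[A_i] ≤ 28·p = 28·(1/28) = 1.
Numerically: 1 ≈ 1.000.
Is 1 < 1? NO.
Since the bound 1 is ≥ 1, the union bound is uninformative here; it does NOT by itself certify existence.

28·p = 1 ≈ 1.000; existence NOT certified by the union bound.


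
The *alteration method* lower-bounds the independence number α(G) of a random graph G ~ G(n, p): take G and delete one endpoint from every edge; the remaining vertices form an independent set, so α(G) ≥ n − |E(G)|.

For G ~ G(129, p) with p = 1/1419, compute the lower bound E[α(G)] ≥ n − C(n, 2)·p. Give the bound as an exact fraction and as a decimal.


E[|E(G)|] = C(129, 2)·p = 8256 · (1/1419) = 64/11.
E[α(G)] ≥ n − E[|E(G)|] = 129 − 64/11 = 1355/11.
Numerically: ≈ 123.18182.
(This is only a lower bound; the true E[α(G)] may be larger.)

E[α(G)] ≥ 1355/11 ≈ 123.18182.


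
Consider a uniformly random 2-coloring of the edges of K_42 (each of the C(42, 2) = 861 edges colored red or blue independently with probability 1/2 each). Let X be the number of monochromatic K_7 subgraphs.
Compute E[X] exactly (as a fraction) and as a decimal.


Let X = Σ_S X_S over the C(42, 7) = 26978328 subsets S of size 7, where X_S = 1 if the K_7 on S is monochromatic.
For a fixed S, the K_7 on S has C(7, 2) = 21 edges. P[all 21 edges red] = (1/2)^21, and likewise for blue, so P[monochromatic] = 2·(1/2)^21 = 2^{1 − 21} = 1/1048576.
By linearity of expectation: E[X] = C(42, 7) · 2^{1 − 21} = 26978328 · 1/1048576 = 3372291/131072.
Numerically: E[X] ≈ 25.728539.

E[X] = C(42,7)·2^(1−C(7,2)) = 3372291/131072 ≈ 25.728539.


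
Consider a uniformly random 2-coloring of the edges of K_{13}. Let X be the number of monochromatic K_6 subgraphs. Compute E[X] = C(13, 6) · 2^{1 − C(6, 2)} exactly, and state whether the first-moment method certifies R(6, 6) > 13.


E[X] = C(13, 6) · 2^{1 − 15} = 1716 · 2^{−14} = 1716/16384.
As a reduced fraction: E[X] = 429/4096 ≈ 0.1047.
Is E[X] < 1? YES.
Since E[X] < 1, there exists a 2-coloring of K_{13} with no monochromatic K_6; hence R(6, 6) > 13.

E[X] = 429/4096 ≈ 0.1047; E[X] < 1, so R(6, 6) > 13.


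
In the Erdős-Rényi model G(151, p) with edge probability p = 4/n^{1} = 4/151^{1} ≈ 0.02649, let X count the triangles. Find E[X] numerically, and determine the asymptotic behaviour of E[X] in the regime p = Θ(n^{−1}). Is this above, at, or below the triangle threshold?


Number of potential triangles: C(151, 3) = 562475.
Each occurs with probability p³ ≈ (0.02649)³ ≈ 1.8588705e-05.
By linearity: E[X] = C(151, 3)·p³ ≈ 562475 · 1.8588705e-05 ≈ 10.45568.
Here α = 1, so p = 4/n is exactly at the triangle threshold p ~ 1/n. Asymptotically E[X] → c³/6 = 4³/6 = 32/3 ≈ 10.66667, a bounded constant. In this regime the triangle count is asymptotically Poisson(c³/6).

E[X] ≈ 10.45568; in regime p = Θ(1/n^{1}) E[X] stays bounded (at the triangle threshold p ~ 1/n).


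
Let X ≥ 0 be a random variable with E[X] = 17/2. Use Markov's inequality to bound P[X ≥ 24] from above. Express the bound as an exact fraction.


μ = E[X] = 17/2, a = 24.
Markov: P[X ≥ 24] ≤ μ/a = (17/2)/24 = 17/48.
Numerically: ≈ 0.3542.
(Since a = 24 > μ = 8.5000, the bound 17/48 is < 1 and informative.)

P[X ≥ 24] ≤ 17/48 ≈ 0.3542.


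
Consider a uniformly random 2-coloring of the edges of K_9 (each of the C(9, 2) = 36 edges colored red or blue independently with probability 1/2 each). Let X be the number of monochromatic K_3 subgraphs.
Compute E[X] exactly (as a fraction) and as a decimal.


Let X = Σ_S X_S over the C(9, 3) = 84 subsets S of size 3, where X_S = 1 if the K_3 on S is monochromatic.
For a fixed S, the K_3 on S has C(3, 2) = 3 edges. P[all 3 edges red] = (1/2)^3, and likewise for blue, so P[monochromatic] = 2·(1/2)^3 = 2^{1 − 3} = 1/4.
By linearity: E[X] = C(9, 3) · 2^{1 − 3} = 84 · 1/4 = 21.
Numerically: E[X] ≈ 21.0000.

E[X] = C(9,3)·2^(1−C(3,2)) = 21 ≈ 21.0000.


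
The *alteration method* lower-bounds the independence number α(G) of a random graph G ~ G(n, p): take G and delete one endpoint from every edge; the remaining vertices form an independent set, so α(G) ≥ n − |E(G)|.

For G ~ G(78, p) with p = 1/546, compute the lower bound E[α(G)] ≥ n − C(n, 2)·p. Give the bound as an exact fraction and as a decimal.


E[|E(G)|] = C(78, 2)·p = 3003 · (1/546) = 11/2.
E[α(G)] ≥ n − E[|E(G)|] = 78 − 11/2 = 145/2.
Numerically: ≈ 72.5000.
(This is only a lower bound; the true E[α(G)] may be larger.)

E[α(G)] ≥ 145/2 ≈ 72.5000.


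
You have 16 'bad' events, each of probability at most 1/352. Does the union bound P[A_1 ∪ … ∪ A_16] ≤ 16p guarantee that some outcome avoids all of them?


Union bound: P[∪_{i=1}^{16} A_i] ≤ Σ_i P[A_i] ≤ 16·p = 16·(1/352) = 1/22.
Numerically: 1/22 ≈ 0.045.
Is 1/22 < 1? YES.
Since P[∪ A_i] ≤ 1/22 < 1, the complement has P[∩ A_i^c] ≥ 1 − 1/22 = 21/22 > 0, so some outcome avoids every A_i.

16·p = 1/22 ≈ 0.045; existence CERTIFIED by the union bound.


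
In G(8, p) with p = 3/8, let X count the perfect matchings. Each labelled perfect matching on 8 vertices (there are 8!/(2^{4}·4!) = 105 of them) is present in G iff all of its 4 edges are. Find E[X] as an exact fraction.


K_8 has 8!/(2^{4}·4!) = 105 labelled perfect matchings.
For each such perfect matching H, let X_H = 1 if all 4 edges of H are present in G. Then P[X_H = 1] = p^{4} = (3/8)^{4} = 81/4096.
By linearity: E[X] = Σ_H E[X_H] = 105 · p^{4} = 105 · 81/4096 = 8505/4096.
Numerically: E[X] ≈ 2.076.

E[X] = 105 · (3/8)^{4} = 8505/4096 ≈ 2.076.


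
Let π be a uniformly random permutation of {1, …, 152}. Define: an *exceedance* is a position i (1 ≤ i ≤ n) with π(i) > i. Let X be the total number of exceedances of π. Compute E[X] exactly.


Write X = Σ_{i=1}^{152} X_i, where X_i = 1_{π(i) > i}.
For each fixed i, π(i) is uniform over {1, …, 152} (marginal of a uniform permutation), so P[π(i) > i] = (n − i)/n. Summing: Σ_{i=1}^{152} (n − i)/n = (0 + 1 + … + 151)/152 = 152(152 − 1)/(2·152) = (152 − 1)/2.
Hence E[X] = Σ_{i=1}^{152} (152 − i)/152 = 151/2 ≈ 75.500.

E[X] = 151/2 = 75.500.


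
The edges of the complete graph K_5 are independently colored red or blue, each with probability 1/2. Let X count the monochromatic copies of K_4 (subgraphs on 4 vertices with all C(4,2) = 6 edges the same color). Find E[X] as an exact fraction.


Let X = Σ_S X_S over the C(5, 4) = 5 subsets S of size 4, where X_S = 1 if the K_4 on S is monochromatic.
For a fixed S, the K_4 on S has C(4, 2) = 6 edges. P[all 6 edges red] = (1/2)^6, and likewise for blue, so P[monochromatic] = 2·(1/2)^6 = 2^{1 − 6} = 1/32.
By linearity: E[X] = C(5, 4) · 2^{1 − 6} = 5 · 1/32 = 5/32.
Numerically: E[X] ≈ 0.15625.

E[X] = C(5,4)·2^(1−C(4,2)) = 5/32 ≈ 0.15625.


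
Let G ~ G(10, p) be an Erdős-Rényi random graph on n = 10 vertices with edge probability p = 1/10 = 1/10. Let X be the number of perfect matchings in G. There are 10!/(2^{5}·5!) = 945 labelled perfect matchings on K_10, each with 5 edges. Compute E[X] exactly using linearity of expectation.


K_10 has 10!/(2^{5}·5!) = 945 labelled perfect matchings.
For each such perfect matching H, let X_H = 1 if all 5 edges of H are present in G. Then P[X_H = 1] = p^{5} = (1/10)^{5} = 1/100000.
By linearity: E[X] = Σ_H E[X_H] = 945 · p^{5} = 945 · 1/100000 = 189/20000.
Numerically: E[X] ≈ 0.00945.

E[X] = 945 · (1/10)^{5} = 189/20000 ≈ 0.00945.


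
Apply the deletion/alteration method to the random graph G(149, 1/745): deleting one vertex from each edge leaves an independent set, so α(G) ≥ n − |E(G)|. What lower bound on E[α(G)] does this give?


E[|E(G)|] = C(149, 2)·p = 11026 · (1/745) = 74/5.
E[α(G)] ≥ n − E[|E(G)|] = 149 − 74/5 = 671/5.
Numerically: ≈ 134.2000.
(This is only a lower bound; the true E[α(G)] may be larger.)

E[α(G)] ≥ 671/5 ≈ 134.2000.


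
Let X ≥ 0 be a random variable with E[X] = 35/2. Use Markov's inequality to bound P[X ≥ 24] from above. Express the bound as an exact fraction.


μ = E[X] = 35/2, a = 24.
Markov: P[X ≥ 24] ≤ μ/a = (35/2)/24 = 35/48.
Numerically: ≈ 0.729.
(Since a = 24 > μ = 17.500, the bound 35/48 is < 1 and informative.)

P[X ≥ 24] ≤ 35/48 ≈ 0.729.


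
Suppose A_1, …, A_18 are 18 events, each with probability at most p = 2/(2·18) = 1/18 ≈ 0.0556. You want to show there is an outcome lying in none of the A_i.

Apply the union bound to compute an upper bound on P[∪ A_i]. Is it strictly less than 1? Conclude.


Union bound: P[∪_{i=1}^{18} A_i] ≤ Σ_i P[A_i] ≤ 18·p = 18·(1/18) = 1.
Numerically: 1 ≈ 1.0000.
Is 1 < 1? NO.
Since the bound 1 is ≥ 1, the union bound is uninformative here; it does NOT by itself certify existence.

18·p = 1 ≈ 1.0000; existence NOT certified by the union bound.


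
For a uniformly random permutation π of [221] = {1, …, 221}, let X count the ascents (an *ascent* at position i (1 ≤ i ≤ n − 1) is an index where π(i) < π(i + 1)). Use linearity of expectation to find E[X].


Write X = Σ X_I over i = 1, …, 220, with X_I the indicator of one ascent.
There are 220 indicators.
For each fixed i, the pair (π(i), π(i+1)) is a uniformly random ordered pair of distinct values from {1, …, 221}; by symmetry P[π(i) < π(i+1)] = 1/2.
By linearity: E[X] = 220 · (1/2) = (221 − 1) · (1/2) = 110 ≈ 110.00000.

E[X] = 110 = 110.00000.


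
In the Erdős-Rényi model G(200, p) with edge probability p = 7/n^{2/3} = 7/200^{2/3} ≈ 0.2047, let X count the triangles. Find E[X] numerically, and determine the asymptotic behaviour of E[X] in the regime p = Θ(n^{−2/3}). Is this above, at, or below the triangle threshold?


Number of potential triangles: C(200, 3) = 1313400.
Each occurs with probability p³ ≈ (0.2047)³ ≈ 8.575000e-03.
By linearity: E[X] = C(200, 3)·p³ ≈ 1313400 · 8.575000e-03 ≈ 11262.4050.
Since α = 2/3 < 1, p = c/n^{2/3} ≫ 1/n is above the triangle threshold p ~ 1/n. Asymptotically E[X] ~ (c³/6)·n^{3(1−α)} = (7³/6)·n^{1} → ∞; triangles are abundant w.h.p.

E[X] ≈ 11262.4050; in regime p = Θ(1/n^{2/3}) E[X] diverges (above the triangle threshold p ~ 1/n).


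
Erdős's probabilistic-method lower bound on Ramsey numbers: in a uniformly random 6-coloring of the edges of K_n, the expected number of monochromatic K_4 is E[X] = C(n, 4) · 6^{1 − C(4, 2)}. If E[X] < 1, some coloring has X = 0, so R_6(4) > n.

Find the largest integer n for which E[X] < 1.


We need C(n, 4) · 6^{1 − 6} < 1, i.e. C(n, 4) < 6^{6 − 1} = 7776.
Check values of n near the boundary:
  n = 16: C(16, 4) = 1820; 1820 < 7776? YES
  n = 17: C(17, 4) = 2380; 2380 < 7776? YES
  n = 18: C(18, 4) = 3060; 3060 < 7776? YES
  n = 19: C(19, 4) = 3876; 3876 < 7776? YES
  n = 20: C(20, 4) = 4845; 4845 < 7776? YES
  n = 21: C(21, 4) = 5985; 5985 < 7776? YES
  n = 22: C(22, 4) = 7315; 7315 < 7776? YES
  n = 23: C(23, 4) = 8855; 8855 < 7776? NO
  n = 24: C(24, 4) = 10626; 10626 < 7776? NO
  n = 25: C(25, 4) = 12650; 12650 < 7776? NO
The largest n with C(n, 4) < 7776 is n = 22 (where E[X] = 7315/7776 ≈ 0.940715). Hence R_6(4) > 22, i.e. R_6(4) ≥ 23.

Largest n = 22; hence R_6(4) > 22.


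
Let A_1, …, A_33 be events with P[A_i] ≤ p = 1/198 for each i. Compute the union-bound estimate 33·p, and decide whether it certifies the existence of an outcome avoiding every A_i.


Union bound: P[∪_{i=1}^{33} A_i] ≤ Σ_i P[A_i] ≤ 33·p = 33·(1/198) = 1/6.
Numerically: 1/6 ≈ 0.1667.
Is 1/6 < 1? YES.
Since P[∪ A_i] ≤ 1/6 < 1, the complement has P[∩ A_i^c] ≥ 1 − 1/6 = 5/6 > 0, so some outcome avoids every A_i.

33·p = 1/6 ≈ 0.1667; existence CERTIFIED by the union bound.


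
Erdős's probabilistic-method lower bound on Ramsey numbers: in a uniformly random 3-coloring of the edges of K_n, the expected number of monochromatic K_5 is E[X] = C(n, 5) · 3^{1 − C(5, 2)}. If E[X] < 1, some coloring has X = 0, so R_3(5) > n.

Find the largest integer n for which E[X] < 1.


We need C(n, 5) · 3^{1 − 10} < 1, i.e. C(n, 5) < 3^{10 − 1} = 19683.
Check values of n near the boundary:
  n = 15: C(15, 5) = 3003; 3003 < 19683? YES
  n = 16: C(16, 5) = 4368; 4368 < 19683? YES
  n = 17: C(17, 5) = 6188; 6188 < 19683? YES
  n = 18: C(18, 5) = 8568; 8568 < 19683? YES
  n = 19: C(19, 5) = 11628; 11628 < 19683? YES
  n = 20: C(20, 5) = 15504; 15504 < 19683? YES
  n = 21: C(21, 5) = 20349; 20349 < 19683? NO
  n = 22: C(22, 5) = 26334; 26334 < 19683? NO
The largest n with C(n, 5) < 19683 is n = 20 (where E[X] = 5168/6561 ≈ 0.788). Hence R_3(5) > 20, i.e. R_3(5) ≥ 21.

Largest n = 20; hence R_3(5) > 20.


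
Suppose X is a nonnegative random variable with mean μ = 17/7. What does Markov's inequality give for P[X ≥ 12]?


μ = E[X] = 17/7, a = 12.
Markov: P[X ≥ 12] ≤ μ/a = (17/7)/12 = 17/84.
Numerically: ≈ 0.20238.
(Since a = 12 > μ = 2.42857, the bound 17/84 is < 1 and informative.)

P[X ≥ 12] ≤ 17/84 ≈ 0.20238.


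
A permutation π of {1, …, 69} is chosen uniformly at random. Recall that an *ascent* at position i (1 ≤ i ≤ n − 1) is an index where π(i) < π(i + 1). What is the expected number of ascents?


Write X = Σ X_I over i = 1, …, 68, with X_I the indicator of one ascent.
There are 68 indicators.
For each fixed i, the pair (π(i), π(i+1)) is a uniformly random ordered pair of distinct values from {1, …, 69}; by symmetry P[π(i) < π(i+1)] = 1/2.
By linearity: E[X] = 68 · (1/2) = (69 − 1) · (1/2) = 34 ≈ 34.0000.

E[X] = 34 = 34.0000.


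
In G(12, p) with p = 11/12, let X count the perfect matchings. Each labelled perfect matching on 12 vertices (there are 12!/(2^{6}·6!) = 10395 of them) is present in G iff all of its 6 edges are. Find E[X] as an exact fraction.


K_12 has 12!/(2^{6}·6!) = 10395 labelled perfect matchings.
For each such perfect matching H, let X_H = 1 if all 6 edges of H are present in G. Then P[X_H = 1] = p^{6} = (11/12)^{6} = 1771561/2985984.
By linearity of expectation: E[X] = Σ_H E[X_H] = 10395 · p^{6} = 10395 · 1771561/2985984 = 682050985/110592.
Numerically: E[X] ≈ 6167.27.

E[X] = 10395 · (11/12)^{6} = 682050985/110592 ≈ 6167.27.


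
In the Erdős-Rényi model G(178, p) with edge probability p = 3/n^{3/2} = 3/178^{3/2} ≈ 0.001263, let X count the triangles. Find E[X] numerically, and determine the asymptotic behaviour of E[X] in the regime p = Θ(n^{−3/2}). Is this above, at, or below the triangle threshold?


Number of potential triangles: C(178, 3) = 924176.
Each occurs with probability p³ ≈ (0.001263)³ ≈ 2.015922e-09.
By linearity: E[X] = C(178, 3)·p³ ≈ 924176 · 2.015922e-09 ≈ 0.0019.
Since α = 3/2 > 1, p = c/n^{3/2} = o(1/n) is below the triangle threshold p ~ 1/n. Asymptotically E[X] ~ (c³/6)·n^{3(1−α)} = (3³/6)·n^{-1.5} → 0, so by Markov's inequality G has no triangles w.h.p.

E[X] ≈ 0.0019; in regime p = Θ(1/n^{3/2}) E[X] tends to 0 (below the triangle threshold p ~ 1/n).


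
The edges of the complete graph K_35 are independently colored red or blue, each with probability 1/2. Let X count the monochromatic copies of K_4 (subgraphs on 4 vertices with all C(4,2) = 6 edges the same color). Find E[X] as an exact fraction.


Let X = Σ_S X_S over the C(35, 4) = 52360 subsets S of size 4, where X_S = 1 if the K_4 on S is monochromatic.
For a fixed S, the K_4 on S has C(4, 2) = 6 edges. P[all 6 edges red] = (1/2)^6, and likewise for blue, so P[monochromatic] = 2·(1/2)^6 = 2^{1 − 6} = 1/32.
By linearity: E[X] = C(35, 4) · 2^{1 − 6} = 52360 · 1/32 = 6545/4.
Numerically: E[X] ≈ 1636.2500.

E[X] = C(35,4)·2^(1−C(4,2)) = 6545/4 ≈ 1636.2500.


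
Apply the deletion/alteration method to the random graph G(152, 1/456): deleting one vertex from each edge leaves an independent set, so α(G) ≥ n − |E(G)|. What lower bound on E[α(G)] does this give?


E[|E(G)|] = C(152, 2)·p = 11476 · (1/456) = 151/6.
E[α(G)] ≥ n − E[|E(G)|] = 152 − 151/6 = 761/6.
Numerically: ≈ 126.8333.
(This is only a lower bound; the true E[α(G)] may be larger.)

E[α(G)] ≥ 761/6 ≈ 126.8333.


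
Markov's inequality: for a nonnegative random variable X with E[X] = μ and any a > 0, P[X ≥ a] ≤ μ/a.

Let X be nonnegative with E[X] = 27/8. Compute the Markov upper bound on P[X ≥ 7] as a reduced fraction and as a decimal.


μ = E[X] = 27/8, a = 7.
Markov: P[X ≥ 7] ≤ μ/a = (27/8)/7 = 27/56.
Numerically: ≈ 0.48214.
(Since a = 7 > μ = 3.37500, the bound 27/56 is < 1 and informative.)

P[X ≥ 7] ≤ 27/56 ≈ 0.48214.


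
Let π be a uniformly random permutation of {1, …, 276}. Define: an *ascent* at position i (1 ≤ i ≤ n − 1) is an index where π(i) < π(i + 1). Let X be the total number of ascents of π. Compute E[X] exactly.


Write X = Σ X_I over i = 1, …, 275, with X_I the indicator of one ascent.
There are 275 indicators.
For each fixed i, the pair (π(i), π(i+1)) is a uniformly random ordered pair of distinct values from {1, …, 276}; by symmetry P[π(i) < π(i+1)] = 1/2.
By linearity: E[X] = 275 · (1/2) = (276 − 1) · (1/2) = 275/2 ≈ 137.500000.

E[X] = 275/2 = 137.500000.


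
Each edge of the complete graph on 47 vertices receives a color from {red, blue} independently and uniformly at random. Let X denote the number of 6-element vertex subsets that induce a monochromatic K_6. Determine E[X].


Let X = Σ_S X_S over the C(47, 6) = 10737573 subsets S of size 6, where X_S = 1 if the K_6 on S is monochromatic.
For a fixed S, the K_6 on S has C(6, 2) = 15 edges. P[all 15 edges red] = (1/2)^15, and likewise for blue, so P[monochromatic] = 2·(1/2)^15 = 2^{1 − 15} = 1/16384.
By linearity: E[X] = C(47, 6) · 2^{1 − 15} = 10737573 · 1/16384 = 10737573/16384.
Numerically: E[X] ≈ 655.3694.

E[X] = C(47,6)·2^(1−C(6,2)) = 10737573/16384 ≈ 655.3694.


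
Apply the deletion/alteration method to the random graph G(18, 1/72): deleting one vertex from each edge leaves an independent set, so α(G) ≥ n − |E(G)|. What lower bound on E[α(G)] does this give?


E[|E(G)|] = C(18, 2)·p = 153 · (1/72) = 17/8.
E[α(G)] ≥ n − E[|E(G)|] = 18 − 17/8 = 127/8.
Numerically: ≈ 15.87500.
(This is only a lower bound; the true E[α(G)] may be larger.)

E[α(G)] ≥ 127/8 ≈ 15.87500.


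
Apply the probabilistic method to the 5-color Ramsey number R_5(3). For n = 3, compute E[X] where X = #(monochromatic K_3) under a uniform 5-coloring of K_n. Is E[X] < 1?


E[X] = C(3, 3) · 5^{1 − 3} = 1 · 5^{−2} = 1/25.
As a reduced fraction: E[X] = 1/25 ≈ 0.040000.
Is E[X] < 1? YES.
Since E[X] < 1, there exists a 5-coloring of K_{3} with no monochromatic K_3; hence R_5(3) > 3.

E[X] = 1/25 ≈ 0.040000; E[X] < 1, so R_5(3) > 3.


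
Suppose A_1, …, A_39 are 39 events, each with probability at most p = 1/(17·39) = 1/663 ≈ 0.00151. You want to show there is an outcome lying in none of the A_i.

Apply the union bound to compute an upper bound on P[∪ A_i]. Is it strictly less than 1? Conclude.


Union bound: P[∪_{i=1}^{39} A_i] ≤ Σ_i P[A_i] ≤ 39·p = 39·(1/663) = 1/17.
Numerically: 1/17 ≈ 0.05882.
Is 1/17 < 1? YES.
Since P[∪ A_i] ≤ 1/17 < 1, the complement has P[∩ A_i^c] ≥ 1 − 1/17 = 16/17 > 0, so some outcome avoids every A_i.

39·p = 1/17 ≈ 0.05882; existence CERTIFIED by the union bound.


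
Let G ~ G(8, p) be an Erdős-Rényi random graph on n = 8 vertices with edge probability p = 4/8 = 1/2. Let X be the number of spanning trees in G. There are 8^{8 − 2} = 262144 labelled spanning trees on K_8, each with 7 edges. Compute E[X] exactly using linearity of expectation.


K_8 has 8^{8 − 2} = 262144 labelled spanning trees.
For each such spanning tree H, let X_H = 1 if all 7 edges of H are present in G. Then P[X_H = 1] = p^{7} = (1/2)^{7} = 1/128.
Summing the indicators: E[X] = Σ_H E[X_H] = 262144 · p^{7} = 262144 · 1/128 = 2048.
Numerically: E[X] ≈ 2048.

E[X] = 262144 · (1/2)^{7} = 2048 ≈ 2048.


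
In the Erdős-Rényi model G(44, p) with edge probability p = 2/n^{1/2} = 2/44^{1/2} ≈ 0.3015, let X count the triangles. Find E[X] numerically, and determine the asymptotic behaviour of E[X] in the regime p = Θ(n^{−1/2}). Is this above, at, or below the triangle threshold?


Number of potential triangles: C(44, 3) = 13244.
Each occurs with probability p³ ≈ (0.3015)³ ≈ 2.741012e-02.
By linearity: E[X] = C(44, 3)·p³ ≈ 13244 · 2.741012e-02 ≈ 363.0197.
Since α = 1/2 < 1, p = c/n^{1/2} ≫ 1/n is above the triangle threshold p ~ 1/n. Asymptotically E[X] ~ (c³/6)·n^{3(1−α)} = (2³/6)·n^{1.5} → ∞; triangles are abundant w.h.p.

E[X] ≈ 363.0197; in regime p = Θ(1/n^{1/2}) E[X] diverges (above the triangle threshold p ~ 1/n).


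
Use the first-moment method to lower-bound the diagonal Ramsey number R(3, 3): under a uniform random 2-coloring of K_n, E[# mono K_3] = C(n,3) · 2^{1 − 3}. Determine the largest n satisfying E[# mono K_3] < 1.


We need C(n, 3) · 2^{1 − 3} < 1, i.e. C(n, 3) < 2^{3 − 1} = 4.
Check values of n near the boundary:
  n = 3: C(3, 3) = 1; 1 < 4? YES
  n = 4: C(4, 3) = 4; 4 < 4? NO
The largest n with C(n, 3) < 4 is n = 3 (where E[X] = 1/4 ≈ 0.250). Hence R(3, 3) > 3, i.e. R(3, 3) ≥ 4.

Largest n = 3; hence R(3, 3) > 3.


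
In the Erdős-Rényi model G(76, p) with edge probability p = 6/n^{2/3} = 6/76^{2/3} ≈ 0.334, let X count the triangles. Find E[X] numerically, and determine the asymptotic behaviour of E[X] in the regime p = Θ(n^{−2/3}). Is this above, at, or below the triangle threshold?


Number of potential triangles: C(76, 3) = 70300.
Each occurs with probability p³ ≈ (0.334)³ ≈ 3.73961e-02.
By linearity: E[X] = C(76, 3)·p³ ≈ 70300 · 3.73961e-02 ≈ 2628.947.
Since α = 2/3 < 1, p = c/n^{2/3} ≫ 1/n is above the triangle threshold p ~ 1/n. Asymptotically E[X] ~ (c³/6)·n^{3(1−α)} = (6³/6)·n^{1} → ∞; triangles are abundant w.h.p.

E[X] ≈ 2628.947; in regime p = Θ(1/n^{2/3}) E[X] diverges (above the triangle threshold p ~ 1/n).


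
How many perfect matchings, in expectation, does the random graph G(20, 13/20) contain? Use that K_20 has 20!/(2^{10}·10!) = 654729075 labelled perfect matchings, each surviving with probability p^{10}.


K_20 has 20!/(2^{10}·10!) = 654729075 labelled perfect matchings.
For each such perfect matching H, let X_H = 1 if all 10 edges of H are present in G. Then P[X_H = 1] = p^{10} = (13/20)^{10} = 137858491849/10240000000000.
Summing the indicators: E[X] = Σ_H E[X_H] = 654729075 · p^{10} = 654729075 · 137858491849/10240000000000 = 3610398513967632387/409600000000.
Numerically: E[X] ≈ 8.8144e+06.

E[X] = 654729075 · (13/20)^{10} = 3610398513967632387/409600000000 ≈ 8.8144e+06.


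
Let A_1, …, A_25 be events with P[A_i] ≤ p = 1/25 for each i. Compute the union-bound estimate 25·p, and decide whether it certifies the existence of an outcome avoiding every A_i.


Union bound: P[∪_{i=1}^{25} A_i] ≤ Σ_i P[A_i] ≤ 25·p = 25·(1/25) = 1.
Numerically: 1 ≈ 1.000000.
Is 1 < 1? NO.
Since the bound 1 is ≥ 1, the union bound is uninformative here; it does NOT by itself certify existence.

25·p = 1 ≈ 1.000000; existence NOT certified by the union bound.


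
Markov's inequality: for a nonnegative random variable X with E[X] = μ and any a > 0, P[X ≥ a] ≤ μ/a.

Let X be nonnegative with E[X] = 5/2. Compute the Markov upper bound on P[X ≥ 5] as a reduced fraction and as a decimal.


μ = E[X] = 5/2, a = 5.
Markov: P[X ≥ 5] ≤ μ/a = (5/2)/5 = 1/2.
Numerically: ≈ 0.500000.
(Since a = 5 > μ = 2.500000, the bound 1/2 is < 1 and informative.)

P[X ≥ 5] ≤ 1/2 ≈ 0.500000.


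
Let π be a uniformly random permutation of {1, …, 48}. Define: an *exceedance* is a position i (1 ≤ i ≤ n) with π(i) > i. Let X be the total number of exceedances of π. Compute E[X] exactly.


Write X = Σ_{i=1}^{48} X_i, where X_i = 1_{π(i) > i}.
For each fixed i, π(i) is uniform over {1, …, 48} (marginal of a uniform permutation), so P[π(i) > i] = (n − i)/n. Summing: Σ_{i=1}^{48} (n − i)/n = (0 + 1 + … + 47)/48 = 48(48 − 1)/(2·48) = (48 − 1)/2.
Hence E[X] = Σ_{i=1}^{48} (48 − i)/48 = 47/2 ≈ 23.50000.

E[X] = 47/2 = 23.50000.


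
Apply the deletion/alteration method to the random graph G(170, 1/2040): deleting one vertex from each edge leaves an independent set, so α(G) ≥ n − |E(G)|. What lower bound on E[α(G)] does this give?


E[|E(G)|] = C(170, 2)·p = 14365 · (1/2040) = 169/24.
E[α(G)] ≥ n − E[|E(G)|] = 170 − 169/24 = 3911/24.
Numerically: ≈ 162.95833.
(This is only a lower bound; the true E[α(G)] may be larger.)

E[α(G)] ≥ 3911/24 ≈ 162.95833.


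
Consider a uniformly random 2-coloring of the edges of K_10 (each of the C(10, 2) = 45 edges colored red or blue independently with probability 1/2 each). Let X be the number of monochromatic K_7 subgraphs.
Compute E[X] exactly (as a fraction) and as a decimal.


Let X = Σ_S X_S over the C(10, 7) = 120 subsets S of size 7, where X_S = 1 if the K_7 on S is monochromatic.
For a fixed S, the K_7 on S has C(7, 2) = 21 edges. P[all 21 edges red] = (1/2)^21, and likewise for blue, so P[monochromatic] = 2·(1/2)^21 = 2^{1 − 21} = 1/1048576.
Summing: E[X] = C(10, 7) · 2^{1 − 21} = 120 · 1/1048576 = 15/131072.
Numerically: E[X] ≈ 0.00011.

E[X] = C(10,7)·2^(1−C(7,2)) = 15/131072 ≈ 0.00011.


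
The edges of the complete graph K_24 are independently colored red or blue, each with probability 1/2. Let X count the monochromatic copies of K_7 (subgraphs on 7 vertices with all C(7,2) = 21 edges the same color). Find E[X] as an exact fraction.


Let X = Σ_S X_S over the C(24, 7) = 346104 subsets S of size 7, where X_S = 1 if the K_7 on S is monochromatic.
For a fixed S, the K_7 on S has C(7, 2) = 21 edges. P[all 21 edges red] = (1/2)^21, and likewise for blue, so P[monochromatic] = 2·(1/2)^21 = 2^{1 − 21} = 1/1048576.
Summing: E[X] = C(24, 7) · 2^{1 − 21} = 346104 · 1/1048576 = 43263/131072.
Numerically: E[X] ≈ 0.33007.

E[X] = C(24,7)·2^(1−C(7,2)) = 43263/131072 ≈ 0.33007.


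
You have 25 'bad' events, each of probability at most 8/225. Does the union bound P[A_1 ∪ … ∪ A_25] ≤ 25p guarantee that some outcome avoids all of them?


Union bound: P[∪_{i=1}^{25} A_i] ≤ Σ_i P[A_i] ≤ 25·p = 25·(8/225) = 8/9.
Numerically: 8/9 ≈ 0.8889.
Is 8/9 < 1? YES.
Since P[∪ A_i] ≤ 8/9 < 1, the complement has P[∩ A_i^c] ≥ 1 − 8/9 = 1/9 > 0, so some outcome avoids every A_i.

25·p = 8/9 ≈ 0.8889; existence CERTIFIED by the union bound.


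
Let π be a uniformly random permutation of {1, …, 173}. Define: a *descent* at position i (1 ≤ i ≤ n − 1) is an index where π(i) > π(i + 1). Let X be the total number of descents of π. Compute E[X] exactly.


Write X = Σ X_I over i = 1, …, 172, with X_I the indicator of one descent.
There are 172 indicators.
For each fixed i, the pair (π(i), π(i+1)) is a uniformly random ordered pair of distinct values from {1, …, 173}; by symmetry P[π(i) > π(i+1)] = 1/2.
By linearity: E[X] = 172 · (1/2) = (173 − 1) · (1/2) = 86 ≈ 86.000.

E[X] = 86 = 86.000.


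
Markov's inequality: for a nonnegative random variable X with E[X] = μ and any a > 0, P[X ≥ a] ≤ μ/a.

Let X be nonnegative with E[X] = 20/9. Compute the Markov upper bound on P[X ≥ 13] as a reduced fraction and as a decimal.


μ = E[X] = 20/9, a = 13.
Markov: P[X ≥ 13] ≤ μ/a = (20/9)/13 = 20/117.
Numerically: ≈ 0.170940.
(Since a = 13 > μ = 2.222222, the bound 20/117 is < 1 and informative.)

P[X ≥ 13] ≤ 20/117 ≈ 0.170940.


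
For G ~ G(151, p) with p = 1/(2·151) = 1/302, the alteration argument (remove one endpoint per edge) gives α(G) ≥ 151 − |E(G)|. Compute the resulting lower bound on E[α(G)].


E[|E(G)|] = C(151, 2)·p = 11325 · (1/302) = 75/2.
E[α(G)] ≥ n − E[|E(G)|] = 151 − 75/2 = 227/2.
Numerically: ≈ 113.500000.
(This is only a lower bound; the true E[α(G)] may be larger.)

E[α(G)] ≥ 227/2 ≈ 113.500000.


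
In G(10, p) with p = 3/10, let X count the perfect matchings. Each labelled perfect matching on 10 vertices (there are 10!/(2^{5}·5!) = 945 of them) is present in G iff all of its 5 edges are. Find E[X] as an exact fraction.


K_10 has 10!/(2^{5}·5!) = 945 labelled perfect matchings.
For each such perfect matching H, let X_H = 1 if all 5 edges of H are present in G. Then P[X_H = 1] = p^{5} = (3/10)^{5} = 243/100000.
By linearity: E[X] = Σ_H E[X_H] = 945 · p^{5} = 945 · 243/100000 = 45927/20000.
Numerically: E[X] ≈ 2.296.

E[X] = 945 · (3/10)^{5} = 45927/20000 ≈ 2.296.


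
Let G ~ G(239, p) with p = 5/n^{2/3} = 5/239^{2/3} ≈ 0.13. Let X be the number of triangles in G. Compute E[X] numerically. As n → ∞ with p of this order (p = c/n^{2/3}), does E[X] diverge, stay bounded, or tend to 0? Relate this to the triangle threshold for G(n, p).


Number of potential triangles: C(239, 3) = 2246839.
Each occurs with probability p³ ≈ (0.13)³ ≈ 2.18834e-03.
By linearity: E[X] = C(239, 3)·p³ ≈ 2246839 · 2.18834e-03 ≈ 4916.841.
Since α = 2/3 < 1, p = c/n^{2/3} ≫ 1/n is above the triangle threshold p ~ 1/n. Asymptotically E[X] ~ (c³/6)·n^{3(1−α)} = (5³/6)·n^{1} → ∞; triangles are abundant w.h.p.

E[X] ≈ 4916.841; in regime p = Θ(1/n^{2/3}) E[X] diverges (above the triangle threshold p ~ 1/n).


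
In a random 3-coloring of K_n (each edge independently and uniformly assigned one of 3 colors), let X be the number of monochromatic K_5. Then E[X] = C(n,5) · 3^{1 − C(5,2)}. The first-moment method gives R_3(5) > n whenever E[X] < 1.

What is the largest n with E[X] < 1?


We need C(n, 5) · 3^{1 − 10} < 1, i.e. C(n, 5) < 3^{10 − 1} = 19683.
Check values of n near the boundary:
  n = 17: C(17, 5) = 6188; 6188 < 19683? YES
  n = 18: C(18, 5) = 8568; 8568 < 19683? YES
  n = 19: C(19, 5) = 11628; 11628 < 19683? YES
  n = 20: C(20, 5) = 15504; 15504 < 19683? YES
  n = 21: C(21, 5) = 20349; 20349 < 19683? NO
  n = 22: C(22, 5) = 26334; 26334 < 19683? NO
The largest n with C(n, 5) < 19683 is n = 20 (where E[X] = 5168/6561 ≈ 0.7876848). Hence R_3(5) > 20, i.e. R_3(5) ≥ 21.

Largest n = 20; hence R_3(5) > 20.


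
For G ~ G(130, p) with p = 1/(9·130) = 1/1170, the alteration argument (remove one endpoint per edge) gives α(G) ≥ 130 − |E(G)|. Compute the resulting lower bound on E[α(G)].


E[|E(G)|] = C(130, 2)·p = 8385 · (1/1170) = 43/6.
E[α(G)] ≥ n − E[|E(G)|] = 130 − 43/6 = 737/6.
Numerically: ≈ 122.833333.
(This is only a lower bound; the true E[α(G)] may be larger.)

E[α(G)] ≥ 737/6 ≈ 122.833333.


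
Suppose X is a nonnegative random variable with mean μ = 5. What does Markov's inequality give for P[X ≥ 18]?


μ = E[X] = 5, a = 18.
Markov: P[X ≥ 18] ≤ μ/a = (5)/18 = 5/18.
Numerically: ≈ 0.278.
(Since a = 18 > μ = 5.000, the bound 5/18 is < 1 and informative.)

P[X ≥ 18] ≤ 5/18 ≈ 0.278.


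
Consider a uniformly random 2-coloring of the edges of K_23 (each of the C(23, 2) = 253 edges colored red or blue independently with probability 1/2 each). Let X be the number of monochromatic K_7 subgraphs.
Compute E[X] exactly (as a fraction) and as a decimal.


Let X = Σ_S X_S over the C(23, 7) = 245157 subsets S of size 7, where X_S = 1 if the K_7 on S is monochromatic.
For a fixed S, the K_7 on S has C(7, 2) = 21 edges. P[all 21 edges red] = (1/2)^21, and likewise for blue, so P[monochromatic] = 2·(1/2)^21 = 2^{1 − 21} = 1/1048576.
By linearity of expectation: E[X] = C(23, 7) · 2^{1 − 21} = 245157 · 1/1048576 = 245157/1048576.
Numerically: E[X] ≈ 0.233800.

E[X] = C(23,7)·2^(1−C(7,2)) = 245157/1048576 ≈ 0.233800.


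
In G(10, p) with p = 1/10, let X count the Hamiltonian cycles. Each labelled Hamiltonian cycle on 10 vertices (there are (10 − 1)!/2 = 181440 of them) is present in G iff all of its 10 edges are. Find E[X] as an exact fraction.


K_10 has (10 − 1)!/2 = 181440 labelled Hamiltonian cycles.
For each such Hamiltonian cycle H, let X_H = 1 if all 10 edges of H are present in G. Then P[X_H = 1] = p^{10} = (1/10)^{10} = 1/10000000000.
Summing the indicators: E[X] = Σ_H E[X_H] = 181440 · p^{10} = 181440 · 1/10000000000 = 567/31250000.
Numerically: E[X] ≈ 1.8144e-05.

E[X] = 181440 · (1/10)^{10} = 567/31250000 ≈ 1.8144e-05.


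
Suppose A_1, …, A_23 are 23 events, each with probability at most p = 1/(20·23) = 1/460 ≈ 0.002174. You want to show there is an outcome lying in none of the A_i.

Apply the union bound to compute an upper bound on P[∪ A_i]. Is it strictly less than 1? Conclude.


Union bound: P[∪_{i=1}^{23} A_i] ≤ Σ_i P[A_i] ≤ 23·p = 23·(1/460) = 1/20.
Numerically: 1/20 ≈ 0.050000.
Is 1/20 < 1? YES.
Since P[∪ A_i] ≤ 1/20 < 1, the complement has P[∩ A_i^c] ≥ 1 − 1/20 = 19/20 > 0, so some outcome avoids every A_i.

23·p = 1/20 ≈ 0.050000; existence CERTIFIED by the union bound.


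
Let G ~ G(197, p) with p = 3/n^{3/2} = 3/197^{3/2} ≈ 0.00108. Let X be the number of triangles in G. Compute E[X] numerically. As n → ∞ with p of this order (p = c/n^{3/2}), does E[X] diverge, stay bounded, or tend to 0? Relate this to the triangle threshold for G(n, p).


Number of potential triangles: C(197, 3) = 1254890.
Each occurs with probability p³ ≈ (0.00108)³ ≈ 1.27722e-09.
By linearity: E[X] = C(197, 3)·p³ ≈ 1254890 · 1.27722e-09 ≈ 0.002.
Since α = 3/2 > 1, p = c/n^{3/2} = o(1/n) is below the triangle threshold p ~ 1/n. Asymptotically E[X] ~ (c³/6)·n^{3(1−α)} = (3³/6)·n^{-1.5} → 0, so by Markov's inequality G has no triangles w.h.p.

E[X] ≈ 0.002; in regime p = Θ(1/n^{3/2}) E[X] tends to 0 (below the triangle threshold p ~ 1/n).


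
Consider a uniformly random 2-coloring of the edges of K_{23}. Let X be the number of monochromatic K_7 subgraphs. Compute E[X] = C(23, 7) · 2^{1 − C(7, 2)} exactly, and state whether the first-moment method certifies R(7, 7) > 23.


E[X] = C(23, 7) · 2^{1 − 21} = 245157 · 2^{−20} = 245157/1048576.
As a reduced fraction: E[X] = 245157/1048576 ≈ 0.23380.
Is E[X] < 1? YES.
Since E[X] < 1, there exists a 2-coloring of K_{23} with no monochromatic K_7; hence R(7, 7) > 23.

E[X] = 245157/1048576 ≈ 0.23380; E[X] < 1, so R(7, 7) > 23.


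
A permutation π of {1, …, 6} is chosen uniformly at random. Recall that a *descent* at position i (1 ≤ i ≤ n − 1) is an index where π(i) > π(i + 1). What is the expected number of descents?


Write X = Σ X_I over i = 1, …, 5, with X_I the indicator of one descent.
There are 5 indicators.
For each fixed i, the pair (π(i), π(i+1)) is a uniformly random ordered pair of distinct values from {1, …, 6}; by symmetry P[π(i) > π(i+1)] = 1/2.
By linearity: E[X] = 5 · (1/2) = (6 − 1) · (1/2) = 5/2 ≈ 2.500000.

E[X] = 5/2 = 2.500000.


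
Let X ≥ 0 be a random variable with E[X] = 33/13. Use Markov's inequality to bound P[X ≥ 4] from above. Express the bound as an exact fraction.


μ = E[X] = 33/13, a = 4.
Markov: P[X ≥ 4] ≤ μ/a = (33/13)/4 = 33/52.
Numerically: ≈ 0.6346.
(Since a = 4 > μ = 2.5385, the bound 33/52 is < 1 and informative.)

P[X ≥ 4] ≤ 33/52 ≈ 0.6346.


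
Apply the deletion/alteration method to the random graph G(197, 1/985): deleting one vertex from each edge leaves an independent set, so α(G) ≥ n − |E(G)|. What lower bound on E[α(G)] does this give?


E[|E(G)|] = C(197, 2)·p = 19306 · (1/985) = 98/5.
E[α(G)] ≥ n − E[|E(G)|] = 197 − 98/5 = 887/5.
Numerically: ≈ 177.4000.
(This is only a lower bound; the true E[α(G)] may be larger.)

E[α(G)] ≥ 887/5 ≈ 177.4000.


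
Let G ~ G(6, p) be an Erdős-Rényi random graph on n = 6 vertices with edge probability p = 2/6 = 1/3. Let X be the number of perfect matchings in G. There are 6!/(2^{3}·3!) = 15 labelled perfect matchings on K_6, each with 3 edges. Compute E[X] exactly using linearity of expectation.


K_6 has 6!/(2^{3}·3!) = 15 labelled perfect matchings.
For each such perfect matching H, let X_H = 1 if all 3 edges of H are present in G. Then P[X_H = 1] = p^{3} = (1/3)^{3} = 1/27.
Summing the indicators: E[X] = Σ_H E[X_H] = 15 · p^{3} = 15 · 1/27 = 5/9.
Numerically: E[X] ≈ 0.555556.

E[X] = 15 · (1/3)^{3} = 5/9 ≈ 0.555556.


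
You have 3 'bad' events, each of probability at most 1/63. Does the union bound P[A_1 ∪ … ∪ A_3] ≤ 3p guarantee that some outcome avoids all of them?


Union bound: P[∪_{i=1}^{3} A_i] ≤ Σ_i P[A_i] ≤ 3·p = 3·(1/63) = 1/21.
Numerically: 1/21 ≈ 0.0476190.
Is 1/21 < 1? YES.
Since P[∪ A_i] ≤ 1/21 < 1, the complement has P[∩ A_i^c] ≥ 1 − 1/21 = 20/21 > 0, so some outcome avoids every A_i.

3·p = 1/21 ≈ 0.0476190; existence CERTIFIED by the union bound.


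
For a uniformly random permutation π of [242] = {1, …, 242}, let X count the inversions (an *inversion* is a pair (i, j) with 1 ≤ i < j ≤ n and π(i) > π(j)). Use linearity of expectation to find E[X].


Write X = Σ X_I over the C(242, 2) = 29161 pairs i < j, with X_I the indicator of one inversion.
There are 29161 indicators.
For each fixed pair i < j, the values π(i) and π(j) are two distinct elements of {1, …, 242} in uniformly random order; by symmetry P[π(i) > π(j)] = 1/2.
By linearity: E[X] = 29161 · (1/2) = C(242, 2) · (1/2) = 29161/2 = 29161/2 ≈ 14580.5000.

E[X] = 29161/2 = 14580.5000.


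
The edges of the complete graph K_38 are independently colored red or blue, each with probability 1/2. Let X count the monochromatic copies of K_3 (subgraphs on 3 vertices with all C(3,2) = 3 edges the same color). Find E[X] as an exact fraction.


Let X = Σ_S X_S over the C(38, 3) = 8436 subsets S of size 3, where X_S = 1 if the K_3 on S is monochromatic.
For a fixed S, the K_3 on S has C(3, 2) = 3 edges. P[all 3 edges red] = (1/2)^3, and likewise for blue, so P[monochromatic] = 2·(1/2)^3 = 2^{1 − 3} = 1/4.
By linearity of expectation: E[X] = C(38, 3) · 2^{1 − 3} = 8436 · 1/4 = 2109.
Numerically: E[X] ≈ 2109.00000.

E[X] = C(38,3)·2^(1−C(3,2)) = 2109 ≈ 2109.00000.


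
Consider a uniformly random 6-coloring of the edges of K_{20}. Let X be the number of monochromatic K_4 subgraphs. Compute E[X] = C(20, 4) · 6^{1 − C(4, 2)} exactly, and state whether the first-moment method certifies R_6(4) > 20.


E[X] = C(20, 4) · 6^{1 − 6} = 4845 · 6^{−5} = 4845/7776.
As a reduced fraction: E[X] = 1615/2592 ≈ 0.623071.
Is E[X] < 1? YES.
Since E[X] < 1, there exists a 6-coloring of K_{20} with no monochromatic K_4; hence R_6(4) > 20.

E[X] = 1615/2592 ≈ 0.623071; E[X] < 1, so R_6(4) > 20.


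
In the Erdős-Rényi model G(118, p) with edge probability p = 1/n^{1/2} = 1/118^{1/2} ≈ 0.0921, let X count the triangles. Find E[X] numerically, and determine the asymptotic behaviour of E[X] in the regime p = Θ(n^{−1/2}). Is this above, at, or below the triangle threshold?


Number of potential triangles: C(118, 3) = 266916.
Each occurs with probability p³ ≈ (0.0921)³ ≈ 7.80148e-04.
By linearity: E[X] = C(118, 3)·p³ ≈ 266916 · 7.80148e-04 ≈ 208.234.
Since α = 1/2 < 1, p = c/n^{1/2} ≫ 1/n is above the triangle threshold p ~ 1/n. Asymptotically E[X] ~ (c³/6)·n^{3(1−α)} = (1³/6)·n^{1.5} → ∞; triangles are abundant w.h.p.

E[X] ≈ 208.234; in regime p = Θ(1/n^{1/2}) E[X] diverges (above the triangle threshold p ~ 1/n).
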